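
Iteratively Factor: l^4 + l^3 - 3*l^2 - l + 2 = (l + 2)*(l^3 - l^2 - l + 1) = (l + 1)*(l + 2)*(l^2 - 2*l + 1) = (l - 1)*(l + 1)*(l + 2)*(l - 1)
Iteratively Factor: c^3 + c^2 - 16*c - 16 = (c - 4)*(c^2 + 5*c + 4) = (c - 4)*(c + 1)*(c + 4)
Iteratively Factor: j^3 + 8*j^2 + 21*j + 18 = (j + 3)*(j^2 + 5*j + 6) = (j + 3)^2*(j + 2)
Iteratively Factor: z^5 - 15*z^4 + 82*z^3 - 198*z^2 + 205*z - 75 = (z - 3)*(z^4 - 12*z^3 + 46*z^2 - 60*z + 25) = (z - 5)*(z - 3)*(z^3 - 7*z^2 + 11*z - 5) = (z - 5)*(z - 3)*(z - 1)*(z^2 - 6*z + 5) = (z - 5)*(z - 3)*(z - 1)^2*(z - 5)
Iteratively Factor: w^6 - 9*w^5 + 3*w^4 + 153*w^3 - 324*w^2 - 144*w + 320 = (w - 4)*(w^5 - 5*w^4 - 17*w^3 + 85*w^2 + 16*w - 80) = (w - 4)*(w + 4)*(w^4 - 9*w^3 + 19*w^2 + 9*w - 20) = (w - 4)^2*(w + 4)*(w^3 - 5*w^2 - w + 5) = (w - 4)^2*(w + 1)*(w + 4)*(w^2 - 6*w + 5) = (w - 4)^2*(w - 1)*(w + 1)*(w + 4)*(w - 5)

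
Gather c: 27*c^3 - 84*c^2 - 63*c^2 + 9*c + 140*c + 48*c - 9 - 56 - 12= 27*c^3 - 147*c^2 + 197*c - 77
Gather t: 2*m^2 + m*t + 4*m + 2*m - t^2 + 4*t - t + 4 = 2*m^2 + 6*m - t^2 + t*(m + 3) + 4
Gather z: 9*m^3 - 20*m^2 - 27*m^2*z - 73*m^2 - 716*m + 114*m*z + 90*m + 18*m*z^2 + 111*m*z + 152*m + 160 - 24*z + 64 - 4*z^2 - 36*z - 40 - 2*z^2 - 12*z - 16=9*m^3 - 93*m^2 - 474*m + z^2*(18*m - 6) + z*(-27*m^2 + 225*m - 72) + 168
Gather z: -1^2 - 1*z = -z - 1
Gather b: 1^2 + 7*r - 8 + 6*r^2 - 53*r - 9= 6*r^2 - 46*r - 16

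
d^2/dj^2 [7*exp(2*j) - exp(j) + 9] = (28*exp(j) - 1)*exp(j)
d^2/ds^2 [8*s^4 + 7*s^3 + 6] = 6*s*(16*s + 7)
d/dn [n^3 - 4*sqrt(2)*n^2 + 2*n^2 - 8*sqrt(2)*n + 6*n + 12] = 3*n^2 - 8*sqrt(2)*n + 4*n - 8*sqrt(2) + 6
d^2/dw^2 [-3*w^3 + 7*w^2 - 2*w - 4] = 14 - 18*w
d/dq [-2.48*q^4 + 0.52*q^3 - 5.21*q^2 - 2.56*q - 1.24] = -9.92*q^3 + 1.56*q^2 - 10.42*q - 2.56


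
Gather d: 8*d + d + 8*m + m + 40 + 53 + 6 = 9*d + 9*m + 99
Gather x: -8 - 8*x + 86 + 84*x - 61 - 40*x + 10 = 36*x + 27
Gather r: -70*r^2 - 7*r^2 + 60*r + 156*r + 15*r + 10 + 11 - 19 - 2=-77*r^2 + 231*r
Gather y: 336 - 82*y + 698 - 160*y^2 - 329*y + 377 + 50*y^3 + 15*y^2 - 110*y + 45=50*y^3 - 145*y^2 - 521*y + 1456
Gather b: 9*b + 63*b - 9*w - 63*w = 72*b - 72*w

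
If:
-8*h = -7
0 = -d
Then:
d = 0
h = 7/8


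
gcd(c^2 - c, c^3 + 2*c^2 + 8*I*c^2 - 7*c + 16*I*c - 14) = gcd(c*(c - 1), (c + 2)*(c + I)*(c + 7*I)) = 1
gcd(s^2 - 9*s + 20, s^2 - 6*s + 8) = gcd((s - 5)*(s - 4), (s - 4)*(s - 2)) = s - 4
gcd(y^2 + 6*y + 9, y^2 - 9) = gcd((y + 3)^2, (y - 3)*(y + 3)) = y + 3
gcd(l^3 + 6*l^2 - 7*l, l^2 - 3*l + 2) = l - 1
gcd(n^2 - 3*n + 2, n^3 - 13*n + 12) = n - 1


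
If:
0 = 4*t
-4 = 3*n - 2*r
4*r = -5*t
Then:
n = -4/3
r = 0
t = 0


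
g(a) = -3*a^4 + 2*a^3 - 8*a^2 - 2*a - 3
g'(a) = -12*a^3 + 6*a^2 - 16*a - 2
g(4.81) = -1580.98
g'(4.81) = -1275.56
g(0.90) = -11.79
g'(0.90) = -20.29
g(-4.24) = -1260.37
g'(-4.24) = 1088.41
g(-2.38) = -166.77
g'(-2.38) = 231.84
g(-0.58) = -5.26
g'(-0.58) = 11.64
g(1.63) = -40.03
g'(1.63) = -64.11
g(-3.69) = -761.23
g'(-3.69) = 741.66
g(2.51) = -145.87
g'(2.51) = -194.12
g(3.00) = -270.00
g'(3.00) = -320.00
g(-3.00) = -366.00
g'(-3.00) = 424.00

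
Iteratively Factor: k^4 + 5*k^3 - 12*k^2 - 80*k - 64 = (k + 1)*(k^3 + 4*k^2 - 16*k - 64) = (k + 1)*(k + 4)*(k^2 - 16) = (k + 1)*(k + 4)^2*(k - 4)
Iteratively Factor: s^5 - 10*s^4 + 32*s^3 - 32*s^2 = (s)*(s^4 - 10*s^3 + 32*s^2 - 32*s) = s*(s - 2)*(s^3 - 8*s^2 + 16*s) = s*(s - 4)*(s - 2)*(s^2 - 4*s) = s*(s - 4)^2*(s - 2)*(s)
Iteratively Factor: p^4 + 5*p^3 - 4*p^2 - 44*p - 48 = (p + 2)*(p^3 + 3*p^2 - 10*p - 24) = (p + 2)*(p + 4)*(p^2 - p - 6) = (p + 2)^2*(p + 4)*(p - 3)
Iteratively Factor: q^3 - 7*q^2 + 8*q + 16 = (q - 4)*(q^2 - 3*q - 4) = (q - 4)*(q + 1)*(q - 4)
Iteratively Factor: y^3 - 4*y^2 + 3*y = (y)*(y^2 - 4*y + 3) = y*(y - 3)*(y - 1)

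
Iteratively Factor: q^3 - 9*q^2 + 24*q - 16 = (q - 1)*(q^2 - 8*q + 16) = (q - 4)*(q - 1)*(q - 4)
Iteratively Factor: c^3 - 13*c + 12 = (c - 1)*(c^2 + c - 12) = (c - 3)*(c - 1)*(c + 4)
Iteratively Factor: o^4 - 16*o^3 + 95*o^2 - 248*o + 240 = (o - 4)*(o^3 - 12*o^2 + 47*o - 60) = (o - 5)*(o - 4)*(o^2 - 7*o + 12) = (o - 5)*(o - 4)*(o - 3)*(o - 4)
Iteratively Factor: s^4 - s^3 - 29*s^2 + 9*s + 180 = (s - 3)*(s^3 + 2*s^2 - 23*s - 60) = (s - 5)*(s - 3)*(s^2 + 7*s + 12) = (s - 5)*(s - 3)*(s + 4)*(s + 3)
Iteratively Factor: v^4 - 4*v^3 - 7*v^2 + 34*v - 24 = (v - 2)*(v^3 - 2*v^2 - 11*v + 12) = (v - 2)*(v - 1)*(v^2 - v - 12) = (v - 4)*(v - 2)*(v - 1)*(v + 3)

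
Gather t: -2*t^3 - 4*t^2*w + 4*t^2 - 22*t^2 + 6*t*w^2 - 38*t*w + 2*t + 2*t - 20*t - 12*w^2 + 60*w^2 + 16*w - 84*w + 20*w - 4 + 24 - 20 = -2*t^3 + t^2*(-4*w - 18) + t*(6*w^2 - 38*w - 16) + 48*w^2 - 48*w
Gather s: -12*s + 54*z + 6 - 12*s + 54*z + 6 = -24*s + 108*z + 12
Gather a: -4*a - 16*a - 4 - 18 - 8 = -20*a - 30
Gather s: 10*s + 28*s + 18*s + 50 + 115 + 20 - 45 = 56*s + 140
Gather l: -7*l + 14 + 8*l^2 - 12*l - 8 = 8*l^2 - 19*l + 6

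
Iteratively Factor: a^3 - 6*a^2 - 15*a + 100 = (a - 5)*(a^2 - a - 20) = (a - 5)^2*(a + 4)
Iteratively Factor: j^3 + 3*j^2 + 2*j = (j + 2)*(j^2 + j) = j*(j + 2)*(j + 1)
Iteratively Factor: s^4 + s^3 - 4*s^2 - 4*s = (s + 1)*(s^3 - 4*s) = (s + 1)*(s + 2)*(s^2 - 2*s) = s*(s + 1)*(s + 2)*(s - 2)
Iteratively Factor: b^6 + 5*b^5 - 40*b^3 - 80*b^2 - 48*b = (b)*(b^5 + 5*b^4 - 40*b^2 - 80*b - 48) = b*(b + 2)*(b^4 + 3*b^3 - 6*b^2 - 28*b - 24) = b*(b + 2)^2*(b^3 + b^2 - 8*b - 12) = b*(b + 2)^3*(b^2 - b - 6) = b*(b - 3)*(b + 2)^3*(b + 2)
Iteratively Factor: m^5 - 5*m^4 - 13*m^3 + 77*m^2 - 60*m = (m - 1)*(m^4 - 4*m^3 - 17*m^2 + 60*m) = (m - 1)*(m + 4)*(m^3 - 8*m^2 + 15*m) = (m - 5)*(m - 1)*(m + 4)*(m^2 - 3*m) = (m - 5)*(m - 3)*(m - 1)*(m + 4)*(m)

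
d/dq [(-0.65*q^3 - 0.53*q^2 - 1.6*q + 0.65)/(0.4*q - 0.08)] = (-0.52*q^3 - 0.056*q^2 + 0.0848*q - 0.132)/(0.16*q^2 - 0.064*q + 0.0064)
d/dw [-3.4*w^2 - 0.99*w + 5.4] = -6.8*w - 0.99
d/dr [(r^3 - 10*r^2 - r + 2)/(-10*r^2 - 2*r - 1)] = (-10*r^4 - 4*r^3 + 7*r^2 + 60*r + 5)/(100*r^4 + 40*r^3 + 24*r^2 + 4*r + 1)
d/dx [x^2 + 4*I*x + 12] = 2*x + 4*I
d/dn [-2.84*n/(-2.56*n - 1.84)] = (13.377536*n + 9.615104)/(2.56*n + 1.84)^3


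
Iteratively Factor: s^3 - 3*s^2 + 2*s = (s - 1)*(s^2 - 2*s) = s*(s - 1)*(s - 2)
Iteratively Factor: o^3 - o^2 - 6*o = (o)*(o^2 - o - 6) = o*(o + 2)*(o - 3)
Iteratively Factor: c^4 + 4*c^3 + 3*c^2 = (c)*(c^3 + 4*c^2 + 3*c) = c*(c + 1)*(c^2 + 3*c) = c*(c + 1)*(c + 3)*(c)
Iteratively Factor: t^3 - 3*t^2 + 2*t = (t - 1)*(t^2 - 2*t) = (t - 2)*(t - 1)*(t)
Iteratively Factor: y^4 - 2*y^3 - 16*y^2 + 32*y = (y + 4)*(y^3 - 6*y^2 + 8*y) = (y - 2)*(y + 4)*(y^2 - 4*y) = y*(y - 2)*(y + 4)*(y - 4)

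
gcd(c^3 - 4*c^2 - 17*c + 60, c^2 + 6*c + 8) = c + 4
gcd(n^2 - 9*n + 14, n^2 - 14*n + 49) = n - 7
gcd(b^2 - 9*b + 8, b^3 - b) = b - 1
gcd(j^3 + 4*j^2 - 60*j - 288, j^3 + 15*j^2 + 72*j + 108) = j^2 + 12*j + 36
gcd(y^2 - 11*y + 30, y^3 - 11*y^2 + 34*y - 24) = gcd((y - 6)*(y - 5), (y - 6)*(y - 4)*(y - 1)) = y - 6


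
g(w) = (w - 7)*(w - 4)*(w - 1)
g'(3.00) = -6.00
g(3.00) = 8.00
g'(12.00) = 183.00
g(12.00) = 440.00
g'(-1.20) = 72.12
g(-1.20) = -93.81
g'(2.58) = -2.95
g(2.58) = 9.92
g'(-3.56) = 162.46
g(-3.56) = -364.04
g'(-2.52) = 118.53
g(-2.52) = -218.49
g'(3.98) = -9.00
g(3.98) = 0.18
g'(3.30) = -7.53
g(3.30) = 5.96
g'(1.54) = 9.15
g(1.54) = 7.25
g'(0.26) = 32.96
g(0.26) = -18.65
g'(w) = (w - 7)*(w - 4) + (w - 7)*(w - 1) + (w - 4)*(w - 1) = 3*w^2 - 24*w + 39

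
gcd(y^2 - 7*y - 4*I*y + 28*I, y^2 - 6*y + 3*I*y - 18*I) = 1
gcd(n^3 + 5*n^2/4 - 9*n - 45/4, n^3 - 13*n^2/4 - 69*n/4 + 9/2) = n + 3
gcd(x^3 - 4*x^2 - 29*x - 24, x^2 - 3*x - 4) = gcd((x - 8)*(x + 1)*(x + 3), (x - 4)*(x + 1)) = x + 1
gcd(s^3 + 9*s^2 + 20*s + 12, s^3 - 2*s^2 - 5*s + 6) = s + 2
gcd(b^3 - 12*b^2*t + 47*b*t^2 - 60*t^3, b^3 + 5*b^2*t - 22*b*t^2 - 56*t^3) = -b + 4*t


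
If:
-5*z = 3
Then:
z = -3/5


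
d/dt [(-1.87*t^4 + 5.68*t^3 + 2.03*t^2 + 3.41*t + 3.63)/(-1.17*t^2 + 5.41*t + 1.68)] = (4.3758*t^5 - 36.9957*t^4 + 48.8912*t^3 + 43.5992*t^2 + 15.315*t - 13.9095)/(1.3689*t^4 - 12.6594*t^3 + 25.3369*t^2 + 18.1776*t + 2.8224)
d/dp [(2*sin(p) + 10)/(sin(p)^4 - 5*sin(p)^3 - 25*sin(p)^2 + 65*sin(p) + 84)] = 2*(-3*sin(p)^4 - 10*sin(p)^3 + 100*sin(p)^2 + 250*sin(p) - 241)*cos(p)/(sin(p)^4 - 5*sin(p)^3 - 25*sin(p)^2 + 65*sin(p) + 84)^2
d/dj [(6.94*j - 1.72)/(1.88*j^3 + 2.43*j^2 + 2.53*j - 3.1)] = (-26.0944*j^3 - 7.1634*j^2 + 8.3592*j - 17.1624)/(3.5344*j^6 + 9.1368*j^5 + 15.4177*j^4 + 0.639800000000001*j^3 - 8.6651*j^2 - 15.686*j + 9.61)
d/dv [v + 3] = 1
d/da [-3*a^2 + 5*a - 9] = 5 - 6*a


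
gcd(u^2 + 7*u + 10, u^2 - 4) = u + 2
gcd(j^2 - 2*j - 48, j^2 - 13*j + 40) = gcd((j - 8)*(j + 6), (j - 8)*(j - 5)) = j - 8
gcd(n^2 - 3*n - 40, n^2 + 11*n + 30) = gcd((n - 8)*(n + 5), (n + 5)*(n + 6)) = n + 5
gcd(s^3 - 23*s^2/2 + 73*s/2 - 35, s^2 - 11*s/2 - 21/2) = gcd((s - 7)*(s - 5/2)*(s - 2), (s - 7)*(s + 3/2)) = s - 7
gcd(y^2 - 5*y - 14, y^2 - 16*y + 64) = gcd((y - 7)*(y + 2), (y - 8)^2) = 1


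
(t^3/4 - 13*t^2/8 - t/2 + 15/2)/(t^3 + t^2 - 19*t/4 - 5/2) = (2*t^3 - 13*t^2 - 4*t + 60)/(2*(4*t^3 + 4*t^2 - 19*t - 10))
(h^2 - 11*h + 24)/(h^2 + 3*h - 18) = (h - 8)/(h + 6)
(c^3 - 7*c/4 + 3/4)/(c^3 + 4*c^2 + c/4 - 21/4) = (2*c - 1)/(2*c + 7)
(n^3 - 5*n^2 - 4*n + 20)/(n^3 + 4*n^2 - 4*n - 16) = (n - 5)/(n + 4)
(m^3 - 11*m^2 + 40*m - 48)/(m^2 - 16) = (m^2 - 7*m + 12)/(m + 4)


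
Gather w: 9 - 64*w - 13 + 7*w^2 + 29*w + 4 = 7*w^2 - 35*w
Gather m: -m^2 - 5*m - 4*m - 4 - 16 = -m^2 - 9*m - 20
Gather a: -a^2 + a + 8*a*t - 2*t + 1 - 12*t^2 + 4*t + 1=-a^2 + a*(8*t + 1) - 12*t^2 + 2*t + 2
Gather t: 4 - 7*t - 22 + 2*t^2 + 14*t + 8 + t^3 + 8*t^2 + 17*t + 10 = t^3 + 10*t^2 + 24*t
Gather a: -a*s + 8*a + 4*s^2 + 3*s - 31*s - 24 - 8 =a*(8 - s) + 4*s^2 - 28*s - 32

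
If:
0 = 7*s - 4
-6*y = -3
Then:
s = 4/7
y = 1/2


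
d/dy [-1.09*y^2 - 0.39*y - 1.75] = -2.18*y - 0.39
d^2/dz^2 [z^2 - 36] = 2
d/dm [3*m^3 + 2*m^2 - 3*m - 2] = 9*m^2 + 4*m - 3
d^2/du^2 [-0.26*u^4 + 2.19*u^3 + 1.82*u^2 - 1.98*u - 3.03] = -3.12*u^2 + 13.14*u + 3.64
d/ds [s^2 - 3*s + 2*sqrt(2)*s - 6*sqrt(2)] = 2*s - 3 + 2*sqrt(2)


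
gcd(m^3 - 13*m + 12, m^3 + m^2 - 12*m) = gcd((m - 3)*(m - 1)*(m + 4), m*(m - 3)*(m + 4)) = m^2 + m - 12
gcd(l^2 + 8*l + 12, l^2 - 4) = l + 2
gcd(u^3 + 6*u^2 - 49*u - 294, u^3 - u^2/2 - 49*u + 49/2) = u^2 - 49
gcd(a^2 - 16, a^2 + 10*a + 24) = a + 4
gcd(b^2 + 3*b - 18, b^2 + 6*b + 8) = 1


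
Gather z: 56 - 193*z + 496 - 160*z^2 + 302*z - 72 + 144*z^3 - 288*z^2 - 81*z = 144*z^3 - 448*z^2 + 28*z + 480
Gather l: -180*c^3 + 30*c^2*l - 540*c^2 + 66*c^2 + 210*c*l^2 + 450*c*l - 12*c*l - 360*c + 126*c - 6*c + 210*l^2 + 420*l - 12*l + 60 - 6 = -180*c^3 - 474*c^2 - 240*c + l^2*(210*c + 210) + l*(30*c^2 + 438*c + 408) + 54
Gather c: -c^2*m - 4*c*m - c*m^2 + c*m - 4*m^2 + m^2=-c^2*m + c*(-m^2 - 3*m) - 3*m^2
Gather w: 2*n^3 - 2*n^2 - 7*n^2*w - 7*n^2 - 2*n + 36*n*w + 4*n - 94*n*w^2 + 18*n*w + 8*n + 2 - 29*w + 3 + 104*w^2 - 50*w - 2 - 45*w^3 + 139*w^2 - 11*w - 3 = 2*n^3 - 9*n^2 + 10*n - 45*w^3 + w^2*(243 - 94*n) + w*(-7*n^2 + 54*n - 90)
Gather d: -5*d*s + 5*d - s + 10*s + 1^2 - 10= d*(5 - 5*s) + 9*s - 9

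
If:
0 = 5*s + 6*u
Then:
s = -6*u/5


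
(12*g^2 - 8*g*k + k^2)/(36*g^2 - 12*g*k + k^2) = (2*g - k)/(6*g - k)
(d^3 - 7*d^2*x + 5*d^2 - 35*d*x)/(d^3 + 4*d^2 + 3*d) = (d^2 - 7*d*x + 5*d - 35*x)/(d^2 + 4*d + 3)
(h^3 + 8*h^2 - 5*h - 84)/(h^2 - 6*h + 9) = (h^2 + 11*h + 28)/(h - 3)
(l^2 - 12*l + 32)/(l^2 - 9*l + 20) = (l - 8)/(l - 5)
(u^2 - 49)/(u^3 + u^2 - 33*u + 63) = (u - 7)/(u^2 - 6*u + 9)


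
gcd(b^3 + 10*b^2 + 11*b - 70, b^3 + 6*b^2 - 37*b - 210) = b^2 + 12*b + 35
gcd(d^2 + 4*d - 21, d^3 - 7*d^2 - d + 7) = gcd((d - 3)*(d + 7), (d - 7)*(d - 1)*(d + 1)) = 1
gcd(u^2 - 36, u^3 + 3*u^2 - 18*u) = u + 6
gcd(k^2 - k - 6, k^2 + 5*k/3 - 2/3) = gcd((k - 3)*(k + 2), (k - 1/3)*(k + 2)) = k + 2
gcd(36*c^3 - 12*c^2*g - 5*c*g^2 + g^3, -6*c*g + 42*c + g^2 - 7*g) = 6*c - g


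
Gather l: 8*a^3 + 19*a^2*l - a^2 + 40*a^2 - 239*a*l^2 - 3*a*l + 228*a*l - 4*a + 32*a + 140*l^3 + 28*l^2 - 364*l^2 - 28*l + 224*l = 8*a^3 + 39*a^2 + 28*a + 140*l^3 + l^2*(-239*a - 336) + l*(19*a^2 + 225*a + 196)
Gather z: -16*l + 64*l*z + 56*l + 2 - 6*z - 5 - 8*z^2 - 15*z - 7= 40*l - 8*z^2 + z*(64*l - 21) - 10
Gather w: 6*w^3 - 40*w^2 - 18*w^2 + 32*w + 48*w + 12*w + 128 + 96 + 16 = 6*w^3 - 58*w^2 + 92*w + 240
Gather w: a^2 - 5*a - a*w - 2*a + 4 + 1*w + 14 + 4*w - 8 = a^2 - 7*a + w*(5 - a) + 10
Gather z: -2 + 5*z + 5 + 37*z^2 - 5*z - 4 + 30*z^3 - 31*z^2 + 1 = 30*z^3 + 6*z^2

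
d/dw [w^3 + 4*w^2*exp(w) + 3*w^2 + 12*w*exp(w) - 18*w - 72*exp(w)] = 4*w^2*exp(w) + 3*w^2 + 20*w*exp(w) + 6*w - 60*exp(w) - 18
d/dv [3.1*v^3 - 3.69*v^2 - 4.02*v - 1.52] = 9.3*v^2 - 7.38*v - 4.02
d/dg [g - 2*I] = 1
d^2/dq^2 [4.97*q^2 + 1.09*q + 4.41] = 9.94000000000000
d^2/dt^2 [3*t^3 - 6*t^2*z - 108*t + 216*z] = 18*t - 12*z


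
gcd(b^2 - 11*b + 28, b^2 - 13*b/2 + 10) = b - 4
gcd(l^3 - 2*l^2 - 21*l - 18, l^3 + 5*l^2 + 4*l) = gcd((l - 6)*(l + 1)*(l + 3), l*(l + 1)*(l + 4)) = l + 1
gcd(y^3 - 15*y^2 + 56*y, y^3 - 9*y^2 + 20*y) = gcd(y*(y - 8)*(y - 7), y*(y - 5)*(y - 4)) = y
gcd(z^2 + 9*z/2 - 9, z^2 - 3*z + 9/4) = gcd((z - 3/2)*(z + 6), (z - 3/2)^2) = z - 3/2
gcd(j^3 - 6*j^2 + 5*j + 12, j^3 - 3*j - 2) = j + 1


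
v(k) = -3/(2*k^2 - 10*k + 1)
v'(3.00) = 0.05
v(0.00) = -3.00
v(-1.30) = -0.17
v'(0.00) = -30.00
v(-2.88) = -0.06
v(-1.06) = -0.22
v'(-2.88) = -0.03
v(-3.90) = -0.04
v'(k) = -3*(10 - 4*k)/(2*k^2 - 10*k + 1)^2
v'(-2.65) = -0.04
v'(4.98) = 46.41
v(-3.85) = -0.04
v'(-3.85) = -0.02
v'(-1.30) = -0.15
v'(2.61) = 0.01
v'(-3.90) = -0.02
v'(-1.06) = -0.22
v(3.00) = 0.27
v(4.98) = -3.75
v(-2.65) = -0.07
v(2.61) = 0.26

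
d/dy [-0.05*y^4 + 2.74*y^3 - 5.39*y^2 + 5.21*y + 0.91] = -0.2*y^3 + 8.22*y^2 - 10.78*y + 5.21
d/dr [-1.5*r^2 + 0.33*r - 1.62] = 0.33 - 3.0*r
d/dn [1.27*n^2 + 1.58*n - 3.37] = 2.54*n + 1.58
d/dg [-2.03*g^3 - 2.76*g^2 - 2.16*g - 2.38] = -6.09*g^2 - 5.52*g - 2.16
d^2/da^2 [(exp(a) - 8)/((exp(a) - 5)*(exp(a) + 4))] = (exp(4*a) - 31*exp(3*a) + 144*exp(2*a) - 668*exp(a) + 560)*exp(a)/(exp(6*a) - 3*exp(5*a) - 57*exp(4*a) + 119*exp(3*a) + 1140*exp(2*a) - 1200*exp(a) - 8000)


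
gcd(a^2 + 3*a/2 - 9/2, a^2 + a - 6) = a + 3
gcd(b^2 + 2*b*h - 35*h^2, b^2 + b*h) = 1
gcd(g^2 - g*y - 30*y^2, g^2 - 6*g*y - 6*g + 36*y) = -g + 6*y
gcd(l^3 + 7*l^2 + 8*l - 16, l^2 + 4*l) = l + 4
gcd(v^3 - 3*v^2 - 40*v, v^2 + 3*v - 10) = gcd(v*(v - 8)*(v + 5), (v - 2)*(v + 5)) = v + 5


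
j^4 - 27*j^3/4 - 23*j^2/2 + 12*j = j*(j - 8)*(j - 3/4)*(j + 2)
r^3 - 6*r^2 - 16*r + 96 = (r - 6)*(r - 4)*(r + 4)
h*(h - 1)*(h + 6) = h^3 + 5*h^2 - 6*h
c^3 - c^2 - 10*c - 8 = (c - 4)*(c + 1)*(c + 2)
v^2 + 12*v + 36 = (v + 6)^2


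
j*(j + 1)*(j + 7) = j^3 + 8*j^2 + 7*j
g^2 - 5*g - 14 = (g - 7)*(g + 2)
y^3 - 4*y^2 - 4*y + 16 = (y - 4)*(y - 2)*(y + 2)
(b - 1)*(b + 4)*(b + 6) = b^3 + 9*b^2 + 14*b - 24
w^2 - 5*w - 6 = (w - 6)*(w + 1)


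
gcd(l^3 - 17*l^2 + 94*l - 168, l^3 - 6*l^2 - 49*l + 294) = l^2 - 13*l + 42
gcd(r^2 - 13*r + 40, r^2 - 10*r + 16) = r - 8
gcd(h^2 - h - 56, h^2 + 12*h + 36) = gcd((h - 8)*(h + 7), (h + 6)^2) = 1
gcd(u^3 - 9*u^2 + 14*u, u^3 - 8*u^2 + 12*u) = u^2 - 2*u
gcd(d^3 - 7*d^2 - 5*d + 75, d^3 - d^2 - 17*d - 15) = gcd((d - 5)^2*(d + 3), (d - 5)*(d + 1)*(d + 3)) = d^2 - 2*d - 15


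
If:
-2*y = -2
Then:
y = 1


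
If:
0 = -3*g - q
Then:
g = -q/3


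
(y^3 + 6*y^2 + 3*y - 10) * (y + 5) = y^4 + 11*y^3 + 33*y^2 + 5*y - 50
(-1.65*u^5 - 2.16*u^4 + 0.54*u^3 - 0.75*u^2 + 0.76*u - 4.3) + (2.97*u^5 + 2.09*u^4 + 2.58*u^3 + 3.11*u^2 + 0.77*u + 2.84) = 1.32*u^5 - 0.0700000000000003*u^4 + 3.12*u^3 + 2.36*u^2 + 1.53*u - 1.46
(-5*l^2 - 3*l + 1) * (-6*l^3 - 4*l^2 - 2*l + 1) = 30*l^5 + 38*l^4 + 16*l^3 - 3*l^2 - 5*l + 1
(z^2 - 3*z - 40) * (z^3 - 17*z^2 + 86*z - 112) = z^5 - 20*z^4 + 97*z^3 + 310*z^2 - 3104*z + 4480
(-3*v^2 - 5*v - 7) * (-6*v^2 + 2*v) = 18*v^4 + 24*v^3 + 32*v^2 - 14*v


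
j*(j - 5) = j^2 - 5*j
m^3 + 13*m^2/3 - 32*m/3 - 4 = (m - 2)*(m + 1/3)*(m + 6)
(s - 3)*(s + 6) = s^2 + 3*s - 18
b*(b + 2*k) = b^2 + 2*b*k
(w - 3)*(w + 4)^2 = w^3 + 5*w^2 - 8*w - 48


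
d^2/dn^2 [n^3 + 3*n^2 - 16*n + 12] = 6*n + 6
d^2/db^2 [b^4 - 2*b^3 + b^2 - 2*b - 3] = 12*b^2 - 12*b + 2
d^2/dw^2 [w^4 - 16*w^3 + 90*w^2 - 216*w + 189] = 12*w^2 - 96*w + 180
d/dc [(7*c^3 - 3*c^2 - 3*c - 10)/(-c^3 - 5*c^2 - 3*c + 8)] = 2*(-19*c^4 - 24*c^3 + 66*c^2 - 74*c - 27)/(c^6 + 10*c^5 + 31*c^4 + 14*c^3 - 71*c^2 - 48*c + 64)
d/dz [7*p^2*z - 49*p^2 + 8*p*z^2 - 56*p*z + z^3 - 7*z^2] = 7*p^2 + 16*p*z - 56*p + 3*z^2 - 14*z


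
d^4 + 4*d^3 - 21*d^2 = d^2*(d - 3)*(d + 7)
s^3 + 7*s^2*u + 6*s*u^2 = s*(s + u)*(s + 6*u)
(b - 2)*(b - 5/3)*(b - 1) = b^3 - 14*b^2/3 + 7*b - 10/3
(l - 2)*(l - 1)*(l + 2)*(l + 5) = l^4 + 4*l^3 - 9*l^2 - 16*l + 20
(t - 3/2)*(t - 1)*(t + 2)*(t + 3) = t^4 + 5*t^3/2 - 5*t^2 - 15*t/2 + 9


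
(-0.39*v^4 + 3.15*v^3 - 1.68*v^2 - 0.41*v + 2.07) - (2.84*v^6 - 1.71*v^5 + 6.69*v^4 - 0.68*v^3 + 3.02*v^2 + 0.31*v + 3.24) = -2.84*v^6 + 1.71*v^5 - 7.08*v^4 + 3.83*v^3 - 4.7*v^2 - 0.72*v - 1.17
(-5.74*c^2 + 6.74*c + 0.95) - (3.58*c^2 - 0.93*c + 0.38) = -9.32*c^2 + 7.67*c + 0.57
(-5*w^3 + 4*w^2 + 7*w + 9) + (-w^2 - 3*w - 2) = -5*w^3 + 3*w^2 + 4*w + 7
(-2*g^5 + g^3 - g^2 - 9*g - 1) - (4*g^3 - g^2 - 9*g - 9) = -2*g^5 - 3*g^3 + 8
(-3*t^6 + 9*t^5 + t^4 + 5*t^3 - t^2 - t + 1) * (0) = 0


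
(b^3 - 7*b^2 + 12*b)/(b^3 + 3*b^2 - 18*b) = (b - 4)/(b + 6)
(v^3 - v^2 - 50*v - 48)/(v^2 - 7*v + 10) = (v^3 - v^2 - 50*v - 48)/(v^2 - 7*v + 10)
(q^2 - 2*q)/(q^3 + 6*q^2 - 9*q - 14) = q/(q^2 + 8*q + 7)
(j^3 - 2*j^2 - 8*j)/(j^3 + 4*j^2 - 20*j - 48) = j/(j + 6)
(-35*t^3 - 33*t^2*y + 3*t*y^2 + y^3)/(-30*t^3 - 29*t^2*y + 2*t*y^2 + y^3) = (7*t + y)/(6*t + y)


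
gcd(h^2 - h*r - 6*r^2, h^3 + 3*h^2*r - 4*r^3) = h + 2*r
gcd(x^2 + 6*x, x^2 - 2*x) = x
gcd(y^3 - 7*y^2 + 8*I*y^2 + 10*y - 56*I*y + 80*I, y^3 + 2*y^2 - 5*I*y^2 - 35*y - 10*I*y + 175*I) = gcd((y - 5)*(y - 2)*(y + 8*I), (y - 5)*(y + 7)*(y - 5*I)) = y - 5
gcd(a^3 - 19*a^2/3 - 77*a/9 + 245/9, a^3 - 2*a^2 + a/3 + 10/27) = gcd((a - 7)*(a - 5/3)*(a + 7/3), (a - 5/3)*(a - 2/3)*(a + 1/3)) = a - 5/3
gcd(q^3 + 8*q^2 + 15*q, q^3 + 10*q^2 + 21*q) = q^2 + 3*q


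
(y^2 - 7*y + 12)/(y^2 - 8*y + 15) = (y - 4)/(y - 5)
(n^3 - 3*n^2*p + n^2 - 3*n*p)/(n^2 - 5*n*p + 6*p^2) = n*(-n - 1)/(-n + 2*p)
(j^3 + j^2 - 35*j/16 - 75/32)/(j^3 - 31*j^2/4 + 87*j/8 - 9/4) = (16*j^2 + 40*j + 25)/(4*(4*j^2 - 25*j + 6))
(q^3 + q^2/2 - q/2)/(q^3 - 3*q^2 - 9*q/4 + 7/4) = 2*q/(2*q - 7)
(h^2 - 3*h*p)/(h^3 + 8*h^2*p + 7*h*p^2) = (h - 3*p)/(h^2 + 8*h*p + 7*p^2)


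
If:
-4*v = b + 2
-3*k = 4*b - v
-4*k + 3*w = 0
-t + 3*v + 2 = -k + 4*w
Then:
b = -9*w/17 - 2/17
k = 3*w/4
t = 10/17 - 97*w/34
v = 9*w/68 - 8/17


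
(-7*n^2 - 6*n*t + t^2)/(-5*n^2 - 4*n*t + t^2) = (-7*n + t)/(-5*n + t)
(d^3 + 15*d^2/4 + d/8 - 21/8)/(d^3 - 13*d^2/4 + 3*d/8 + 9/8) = (2*d^2 + 9*d + 7)/(2*d^2 - 5*d - 3)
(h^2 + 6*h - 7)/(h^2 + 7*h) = (h - 1)/h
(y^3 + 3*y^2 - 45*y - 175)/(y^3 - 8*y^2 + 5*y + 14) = (y^2 + 10*y + 25)/(y^2 - y - 2)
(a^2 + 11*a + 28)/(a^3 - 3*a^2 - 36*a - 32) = (a + 7)/(a^2 - 7*a - 8)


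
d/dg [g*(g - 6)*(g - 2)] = 3*g^2 - 16*g + 12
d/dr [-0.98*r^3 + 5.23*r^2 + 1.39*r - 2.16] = -2.94*r^2 + 10.46*r + 1.39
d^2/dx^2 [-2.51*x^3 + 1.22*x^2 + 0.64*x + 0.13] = 2.44 - 15.06*x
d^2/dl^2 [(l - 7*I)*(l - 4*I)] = 2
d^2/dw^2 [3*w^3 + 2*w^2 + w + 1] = 18*w + 4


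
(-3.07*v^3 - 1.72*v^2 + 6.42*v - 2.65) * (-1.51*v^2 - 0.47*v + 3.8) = 4.6357*v^5 + 4.0401*v^4 - 20.5518*v^3 - 5.5519*v^2 + 25.6415*v - 10.07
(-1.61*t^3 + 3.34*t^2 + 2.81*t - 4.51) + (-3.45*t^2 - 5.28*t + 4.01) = -1.61*t^3 - 0.11*t^2 - 2.47*t - 0.5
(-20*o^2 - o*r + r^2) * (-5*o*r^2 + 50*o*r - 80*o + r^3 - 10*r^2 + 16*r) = 100*o^3*r^2 - 1000*o^3*r + 1600*o^3 - 15*o^2*r^3 + 150*o^2*r^2 - 240*o^2*r - 6*o*r^4 + 60*o*r^3 - 96*o*r^2 + r^5 - 10*r^4 + 16*r^3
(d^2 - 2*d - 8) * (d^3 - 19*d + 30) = d^5 - 2*d^4 - 27*d^3 + 68*d^2 + 92*d - 240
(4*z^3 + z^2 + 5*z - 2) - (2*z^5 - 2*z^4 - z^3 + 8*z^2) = -2*z^5 + 2*z^4 + 5*z^3 - 7*z^2 + 5*z - 2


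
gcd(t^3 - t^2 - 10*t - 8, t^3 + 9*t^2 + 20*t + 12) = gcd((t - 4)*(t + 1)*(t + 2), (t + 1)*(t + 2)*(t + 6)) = t^2 + 3*t + 2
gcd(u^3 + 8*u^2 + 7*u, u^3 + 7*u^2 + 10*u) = u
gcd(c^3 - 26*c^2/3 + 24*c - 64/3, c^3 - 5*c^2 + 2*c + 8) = c^2 - 6*c + 8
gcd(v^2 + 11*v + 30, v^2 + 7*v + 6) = v + 6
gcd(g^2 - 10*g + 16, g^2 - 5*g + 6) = g - 2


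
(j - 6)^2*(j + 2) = j^3 - 10*j^2 + 12*j + 72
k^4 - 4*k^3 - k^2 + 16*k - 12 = (k - 3)*(k - 2)*(k - 1)*(k + 2)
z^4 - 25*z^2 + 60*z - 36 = (z - 3)*(z - 2)*(z - 1)*(z + 6)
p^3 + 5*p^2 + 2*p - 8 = (p - 1)*(p + 2)*(p + 4)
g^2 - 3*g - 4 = (g - 4)*(g + 1)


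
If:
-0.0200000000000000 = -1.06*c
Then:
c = 0.02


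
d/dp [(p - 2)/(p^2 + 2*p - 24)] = (p^2 + 2*p - 2*(p - 2)*(p + 1) - 24)/(p^2 + 2*p - 24)^2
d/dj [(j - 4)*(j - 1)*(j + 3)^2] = 4*j^3 + 3*j^2 - 34*j - 21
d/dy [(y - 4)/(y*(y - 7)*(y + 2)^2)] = (-3*y^3 + 28*y^2 - 68*y - 56)/(y^2*(y^5 - 8*y^4 - 23*y^3 + 134*y^2 + 476*y + 392))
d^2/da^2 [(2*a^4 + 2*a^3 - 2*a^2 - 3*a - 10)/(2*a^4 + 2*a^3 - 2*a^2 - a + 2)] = 8*(-12*a^7 - 136*a^6 - 180*a^5 + 39*a^4 + 125*a^3 + 66*a^2 + 12*a - 16)/(8*a^12 + 24*a^11 - 52*a^9 + 84*a^7 - 2*a^6 - 78*a^5 + 18*a^4 + 47*a^3 - 18*a^2 - 12*a + 8)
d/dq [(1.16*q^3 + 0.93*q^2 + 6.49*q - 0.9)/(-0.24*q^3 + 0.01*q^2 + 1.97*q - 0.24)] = (1.11022302462516e-16*q^5 + 0.2348*q^4 + 7.6856*q^3 + 0.284*q^2 - 0.4284*q + 0.2154)/(0.0576*q^6 - 0.0048*q^5 - 0.9455*q^4 + 0.1546*q^3 + 3.8761*q^2 - 0.9456*q + 0.0576)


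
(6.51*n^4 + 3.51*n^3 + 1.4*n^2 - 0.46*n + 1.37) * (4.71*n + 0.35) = 30.6621*n^5 + 18.8106*n^4 + 7.8225*n^3 - 1.6766*n^2 + 6.2917*n + 0.4795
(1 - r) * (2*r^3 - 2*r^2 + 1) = -2*r^4 + 4*r^3 - 2*r^2 - r + 1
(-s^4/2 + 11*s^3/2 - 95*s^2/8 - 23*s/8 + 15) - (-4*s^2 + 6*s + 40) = -s^4/2 + 11*s^3/2 - 63*s^2/8 - 71*s/8 - 25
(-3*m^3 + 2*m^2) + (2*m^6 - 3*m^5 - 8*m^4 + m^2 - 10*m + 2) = 2*m^6 - 3*m^5 - 8*m^4 - 3*m^3 + 3*m^2 - 10*m + 2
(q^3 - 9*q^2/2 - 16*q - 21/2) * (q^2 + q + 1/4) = q^5 - 7*q^4/2 - 81*q^3/4 - 221*q^2/8 - 29*q/2 - 21/8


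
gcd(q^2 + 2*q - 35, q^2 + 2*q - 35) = q^2 + 2*q - 35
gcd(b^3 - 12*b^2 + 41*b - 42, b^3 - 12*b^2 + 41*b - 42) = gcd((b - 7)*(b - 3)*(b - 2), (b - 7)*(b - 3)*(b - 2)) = b^3 - 12*b^2 + 41*b - 42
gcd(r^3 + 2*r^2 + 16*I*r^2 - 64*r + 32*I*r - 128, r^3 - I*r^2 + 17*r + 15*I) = 1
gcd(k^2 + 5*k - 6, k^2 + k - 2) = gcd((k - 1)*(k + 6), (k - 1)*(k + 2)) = k - 1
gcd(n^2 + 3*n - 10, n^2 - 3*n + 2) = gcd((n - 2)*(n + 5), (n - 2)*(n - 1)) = n - 2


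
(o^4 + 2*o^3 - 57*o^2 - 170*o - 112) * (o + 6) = o^5 + 8*o^4 - 45*o^3 - 512*o^2 - 1132*o - 672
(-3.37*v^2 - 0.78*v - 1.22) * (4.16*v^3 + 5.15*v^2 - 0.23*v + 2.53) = -14.0192*v^5 - 20.6003*v^4 - 8.3171*v^3 - 14.6297*v^2 - 1.6928*v - 3.0866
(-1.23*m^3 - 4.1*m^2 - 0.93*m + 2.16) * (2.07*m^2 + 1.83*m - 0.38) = -2.5461*m^5 - 10.7379*m^4 - 8.9607*m^3 + 4.3273*m^2 + 4.3062*m - 0.8208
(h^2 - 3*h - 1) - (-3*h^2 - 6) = 4*h^2 - 3*h + 5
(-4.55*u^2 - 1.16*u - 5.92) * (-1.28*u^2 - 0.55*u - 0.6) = 5.824*u^4 + 3.9873*u^3 + 10.9456*u^2 + 3.952*u + 3.552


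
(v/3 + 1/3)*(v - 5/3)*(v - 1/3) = v^3/3 - v^2/3 - 13*v/27 + 5/27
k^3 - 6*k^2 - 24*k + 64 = (k - 8)*(k - 2)*(k + 4)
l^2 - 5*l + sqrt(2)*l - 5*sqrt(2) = (l - 5)*(l + sqrt(2))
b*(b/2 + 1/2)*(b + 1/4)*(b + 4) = b^4/2 + 21*b^3/8 + 21*b^2/8 + b/2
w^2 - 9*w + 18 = (w - 6)*(w - 3)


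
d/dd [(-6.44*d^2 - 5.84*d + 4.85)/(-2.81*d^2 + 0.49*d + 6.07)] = (-19.566*d^2 - 50.9246*d - 37.8253)/(7.8961*d^4 - 2.7538*d^3 - 33.8733*d^2 + 5.9486*d + 36.8449)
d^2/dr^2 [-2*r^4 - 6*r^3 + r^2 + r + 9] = -24*r^2 - 36*r + 2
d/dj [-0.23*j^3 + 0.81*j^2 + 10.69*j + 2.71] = -0.69*j^2 + 1.62*j + 10.69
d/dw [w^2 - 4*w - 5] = 2*w - 4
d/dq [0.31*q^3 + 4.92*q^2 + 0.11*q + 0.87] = 0.93*q^2 + 9.84*q + 0.11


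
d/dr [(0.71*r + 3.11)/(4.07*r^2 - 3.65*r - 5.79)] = (-2.8897*r^2 - 25.3154*r + 7.2406)/(16.5649*r^4 - 29.711*r^3 - 33.8081*r^2 + 42.267*r + 33.5241)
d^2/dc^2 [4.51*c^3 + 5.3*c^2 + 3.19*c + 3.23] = 27.06*c + 10.6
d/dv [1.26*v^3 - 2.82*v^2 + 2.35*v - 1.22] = 3.78*v^2 - 5.64*v + 2.35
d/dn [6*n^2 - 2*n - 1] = 12*n - 2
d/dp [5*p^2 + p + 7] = 10*p + 1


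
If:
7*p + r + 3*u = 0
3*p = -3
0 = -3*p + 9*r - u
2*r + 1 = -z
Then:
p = -1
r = -1/14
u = 33/14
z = -6/7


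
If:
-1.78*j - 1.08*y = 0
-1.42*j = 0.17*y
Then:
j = 0.00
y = 0.00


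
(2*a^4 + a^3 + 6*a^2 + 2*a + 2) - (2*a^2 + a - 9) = 2*a^4 + a^3 + 4*a^2 + a + 11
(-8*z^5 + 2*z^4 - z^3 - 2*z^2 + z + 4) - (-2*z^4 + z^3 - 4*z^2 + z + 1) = -8*z^5 + 4*z^4 - 2*z^3 + 2*z^2 + 3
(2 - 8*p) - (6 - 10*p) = 2*p - 4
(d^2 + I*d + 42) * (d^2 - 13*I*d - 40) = d^4 - 12*I*d^3 + 15*d^2 - 586*I*d - 1680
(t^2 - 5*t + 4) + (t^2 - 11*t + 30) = 2*t^2 - 16*t + 34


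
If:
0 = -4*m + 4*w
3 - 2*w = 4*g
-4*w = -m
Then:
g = 3/4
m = 0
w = 0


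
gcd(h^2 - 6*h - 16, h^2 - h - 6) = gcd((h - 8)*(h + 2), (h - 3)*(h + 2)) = h + 2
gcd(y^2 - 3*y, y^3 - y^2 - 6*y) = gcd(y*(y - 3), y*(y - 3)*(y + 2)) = y^2 - 3*y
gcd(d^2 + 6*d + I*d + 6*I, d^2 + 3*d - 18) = d + 6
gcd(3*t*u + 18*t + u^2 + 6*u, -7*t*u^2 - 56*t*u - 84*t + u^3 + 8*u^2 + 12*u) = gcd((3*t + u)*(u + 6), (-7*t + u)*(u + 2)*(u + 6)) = u + 6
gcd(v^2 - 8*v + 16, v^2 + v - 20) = v - 4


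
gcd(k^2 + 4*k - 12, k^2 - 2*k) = k - 2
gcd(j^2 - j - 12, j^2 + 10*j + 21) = j + 3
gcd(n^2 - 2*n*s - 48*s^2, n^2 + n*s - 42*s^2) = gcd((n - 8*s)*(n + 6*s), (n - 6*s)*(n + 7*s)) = 1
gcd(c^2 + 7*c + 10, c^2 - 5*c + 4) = 1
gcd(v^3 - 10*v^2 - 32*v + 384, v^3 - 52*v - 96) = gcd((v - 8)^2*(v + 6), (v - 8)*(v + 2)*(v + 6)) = v^2 - 2*v - 48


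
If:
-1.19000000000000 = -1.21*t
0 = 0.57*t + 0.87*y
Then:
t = 0.98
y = -0.64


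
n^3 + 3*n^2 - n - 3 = (n - 1)*(n + 1)*(n + 3)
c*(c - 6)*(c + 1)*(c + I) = c^4 - 5*c^3 + I*c^3 - 6*c^2 - 5*I*c^2 - 6*I*c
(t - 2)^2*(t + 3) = t^3 - t^2 - 8*t + 12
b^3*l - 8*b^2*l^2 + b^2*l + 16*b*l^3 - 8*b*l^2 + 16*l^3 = (b - 4*l)^2*(b*l + l)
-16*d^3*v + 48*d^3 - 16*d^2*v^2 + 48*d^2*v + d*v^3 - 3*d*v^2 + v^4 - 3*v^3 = (-4*d + v)*(d + v)*(4*d + v)*(v - 3)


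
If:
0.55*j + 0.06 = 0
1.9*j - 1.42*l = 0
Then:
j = -0.11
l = -0.15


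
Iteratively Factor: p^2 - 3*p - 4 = (p - 4)*(p + 1)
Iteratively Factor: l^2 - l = (l - 1)*(l)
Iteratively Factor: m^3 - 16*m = (m - 4)*(m^2 + 4*m) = m*(m - 4)*(m + 4)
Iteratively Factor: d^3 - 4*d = (d - 2)*(d^2 + 2*d) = (d - 2)*(d + 2)*(d)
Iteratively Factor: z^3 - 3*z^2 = (z)*(z^2 - 3*z) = z*(z - 3)*(z)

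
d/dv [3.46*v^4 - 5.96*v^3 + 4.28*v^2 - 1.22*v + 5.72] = 13.84*v^3 - 17.88*v^2 + 8.56*v - 1.22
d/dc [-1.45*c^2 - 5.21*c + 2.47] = -2.9*c - 5.21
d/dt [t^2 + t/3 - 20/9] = 2*t + 1/3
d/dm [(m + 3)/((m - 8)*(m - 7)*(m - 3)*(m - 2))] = (-3*m^4 + 28*m^3 + 43*m^2 - 822*m + 1446)/(m^8 - 40*m^7 + 674*m^6 - 6220*m^5 + 34241*m^4 - 114820*m^3 + 228964*m^2 - 248640*m + 112896)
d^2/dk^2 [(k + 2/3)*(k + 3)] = 2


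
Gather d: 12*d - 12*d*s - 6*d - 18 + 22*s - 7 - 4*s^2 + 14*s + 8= d*(6 - 12*s) - 4*s^2 + 36*s - 17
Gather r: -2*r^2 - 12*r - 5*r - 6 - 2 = -2*r^2 - 17*r - 8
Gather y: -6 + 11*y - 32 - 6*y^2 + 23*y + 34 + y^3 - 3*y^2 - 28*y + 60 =y^3 - 9*y^2 + 6*y + 56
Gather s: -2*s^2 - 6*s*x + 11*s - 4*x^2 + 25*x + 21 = -2*s^2 + s*(11 - 6*x) - 4*x^2 + 25*x + 21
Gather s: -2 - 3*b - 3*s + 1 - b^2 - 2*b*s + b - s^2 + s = -b^2 - 2*b - s^2 + s*(-2*b - 2) - 1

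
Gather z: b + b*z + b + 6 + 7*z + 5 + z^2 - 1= 2*b + z^2 + z*(b + 7) + 10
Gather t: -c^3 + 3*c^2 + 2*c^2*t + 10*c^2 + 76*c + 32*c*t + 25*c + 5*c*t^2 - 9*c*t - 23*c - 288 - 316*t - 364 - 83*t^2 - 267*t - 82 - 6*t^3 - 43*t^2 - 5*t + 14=-c^3 + 13*c^2 + 78*c - 6*t^3 + t^2*(5*c - 126) + t*(2*c^2 + 23*c - 588) - 720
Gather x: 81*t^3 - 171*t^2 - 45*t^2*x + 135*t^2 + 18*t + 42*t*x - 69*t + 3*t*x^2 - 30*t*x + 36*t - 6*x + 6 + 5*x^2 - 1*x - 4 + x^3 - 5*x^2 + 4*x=81*t^3 - 36*t^2 + 3*t*x^2 - 15*t + x^3 + x*(-45*t^2 + 12*t - 3) + 2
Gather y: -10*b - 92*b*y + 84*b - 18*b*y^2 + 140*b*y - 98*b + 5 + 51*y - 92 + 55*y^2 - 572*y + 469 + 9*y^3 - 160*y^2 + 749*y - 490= -24*b + 9*y^3 + y^2*(-18*b - 105) + y*(48*b + 228) - 108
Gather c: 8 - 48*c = 8 - 48*c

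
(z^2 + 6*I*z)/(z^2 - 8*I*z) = (z + 6*I)/(z - 8*I)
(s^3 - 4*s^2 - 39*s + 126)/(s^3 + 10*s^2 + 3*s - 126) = (s - 7)/(s + 7)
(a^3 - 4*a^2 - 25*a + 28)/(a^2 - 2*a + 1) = (a^2 - 3*a - 28)/(a - 1)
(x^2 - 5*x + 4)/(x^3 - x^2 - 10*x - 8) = (x - 1)/(x^2 + 3*x + 2)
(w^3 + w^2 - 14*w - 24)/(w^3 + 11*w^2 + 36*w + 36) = (w - 4)/(w + 6)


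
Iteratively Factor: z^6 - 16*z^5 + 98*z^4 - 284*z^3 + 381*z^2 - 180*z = (z - 5)*(z^5 - 11*z^4 + 43*z^3 - 69*z^2 + 36*z) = (z - 5)*(z - 4)*(z^4 - 7*z^3 + 15*z^2 - 9*z) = (z - 5)*(z - 4)*(z - 3)*(z^3 - 4*z^2 + 3*z) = z*(z - 5)*(z - 4)*(z - 3)*(z^2 - 4*z + 3) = z*(z - 5)*(z - 4)*(z - 3)^2*(z - 1)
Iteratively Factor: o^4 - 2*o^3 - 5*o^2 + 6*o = (o - 1)*(o^3 - o^2 - 6*o) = (o - 3)*(o - 1)*(o^2 + 2*o) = (o - 3)*(o - 1)*(o + 2)*(o)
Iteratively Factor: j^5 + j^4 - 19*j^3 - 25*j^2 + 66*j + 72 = (j + 1)*(j^4 - 19*j^2 - 6*j + 72) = (j + 1)*(j + 3)*(j^3 - 3*j^2 - 10*j + 24) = (j + 1)*(j + 3)^2*(j^2 - 6*j + 8) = (j - 4)*(j + 1)*(j + 3)^2*(j - 2)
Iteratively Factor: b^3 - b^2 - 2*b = (b - 2)*(b^2 + b) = (b - 2)*(b + 1)*(b)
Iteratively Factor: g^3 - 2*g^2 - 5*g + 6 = (g + 2)*(g^2 - 4*g + 3) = (g - 1)*(g + 2)*(g - 3)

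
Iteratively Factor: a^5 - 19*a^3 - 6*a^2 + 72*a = (a - 2)*(a^4 + 2*a^3 - 15*a^2 - 36*a) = (a - 2)*(a + 3)*(a^3 - a^2 - 12*a) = (a - 2)*(a + 3)^2*(a^2 - 4*a) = (a - 4)*(a - 2)*(a + 3)^2*(a)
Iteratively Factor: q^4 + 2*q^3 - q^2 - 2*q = (q + 1)*(q^3 + q^2 - 2*q) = (q + 1)*(q + 2)*(q^2 - q) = (q - 1)*(q + 1)*(q + 2)*(q)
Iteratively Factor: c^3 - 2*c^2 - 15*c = (c + 3)*(c^2 - 5*c) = c*(c + 3)*(c - 5)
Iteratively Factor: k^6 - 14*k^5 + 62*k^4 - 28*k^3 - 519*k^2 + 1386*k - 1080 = (k - 5)*(k^5 - 9*k^4 + 17*k^3 + 57*k^2 - 234*k + 216) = (k - 5)*(k - 2)*(k^4 - 7*k^3 + 3*k^2 + 63*k - 108) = (k - 5)*(k - 2)*(k + 3)*(k^3 - 10*k^2 + 33*k - 36) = (k - 5)*(k - 4)*(k - 2)*(k + 3)*(k^2 - 6*k + 9) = (k - 5)*(k - 4)*(k - 3)*(k - 2)*(k + 3)*(k - 3)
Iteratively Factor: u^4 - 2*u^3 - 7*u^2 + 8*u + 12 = (u + 1)*(u^3 - 3*u^2 - 4*u + 12) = (u + 1)*(u + 2)*(u^2 - 5*u + 6) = (u - 2)*(u + 1)*(u + 2)*(u - 3)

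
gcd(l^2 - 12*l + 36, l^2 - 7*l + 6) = l - 6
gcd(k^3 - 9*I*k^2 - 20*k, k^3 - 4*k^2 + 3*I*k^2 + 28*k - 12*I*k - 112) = k - 4*I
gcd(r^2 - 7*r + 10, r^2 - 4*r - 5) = r - 5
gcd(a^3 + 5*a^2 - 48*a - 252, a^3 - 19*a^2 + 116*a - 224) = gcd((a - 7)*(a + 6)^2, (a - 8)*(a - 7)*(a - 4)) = a - 7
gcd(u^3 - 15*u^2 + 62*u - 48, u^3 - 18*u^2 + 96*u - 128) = u - 8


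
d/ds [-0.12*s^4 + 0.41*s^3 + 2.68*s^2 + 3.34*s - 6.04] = -0.48*s^3 + 1.23*s^2 + 5.36*s + 3.34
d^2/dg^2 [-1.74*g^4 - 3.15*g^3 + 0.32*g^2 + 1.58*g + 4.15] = -20.88*g^2 - 18.9*g + 0.64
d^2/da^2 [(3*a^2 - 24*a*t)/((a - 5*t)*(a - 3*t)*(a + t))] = 6*(a^6 - 24*a^5*t + 147*a^4*t^2 - 392*a^3*t^3 + 1035*a^2*t^4 - 2520*a*t^5 + 1065*t^6)/(a^9 - 21*a^8*t + 168*a^7*t^2 - 592*a^6*t^3 + 546*a^5*t^4 + 1806*a^4*t^5 - 3392*a^3*t^6 - 2520*a^2*t^7 + 4725*a*t^8 + 3375*t^9)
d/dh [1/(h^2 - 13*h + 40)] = (13 - 2*h)/(h^2 - 13*h + 40)^2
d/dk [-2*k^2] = -4*k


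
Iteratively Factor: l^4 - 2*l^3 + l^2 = (l - 1)*(l^3 - l^2) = l*(l - 1)*(l^2 - l) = l^2*(l - 1)*(l - 1)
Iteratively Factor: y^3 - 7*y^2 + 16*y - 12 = (y - 3)*(y^2 - 4*y + 4) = (y - 3)*(y - 2)*(y - 2)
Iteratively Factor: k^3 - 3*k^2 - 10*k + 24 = (k + 3)*(k^2 - 6*k + 8) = (k - 2)*(k + 3)*(k - 4)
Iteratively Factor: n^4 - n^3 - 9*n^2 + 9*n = (n - 3)*(n^3 + 2*n^2 - 3*n) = n*(n - 3)*(n^2 + 2*n - 3) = n*(n - 3)*(n - 1)*(n + 3)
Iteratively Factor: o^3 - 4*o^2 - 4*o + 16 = (o - 2)*(o^2 - 2*o - 8) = (o - 2)*(o + 2)*(o - 4)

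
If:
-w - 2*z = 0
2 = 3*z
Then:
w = -4/3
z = 2/3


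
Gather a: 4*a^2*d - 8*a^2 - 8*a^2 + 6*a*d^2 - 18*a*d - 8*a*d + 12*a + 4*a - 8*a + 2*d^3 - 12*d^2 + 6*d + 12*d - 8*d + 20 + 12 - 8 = a^2*(4*d - 16) + a*(6*d^2 - 26*d + 8) + 2*d^3 - 12*d^2 + 10*d + 24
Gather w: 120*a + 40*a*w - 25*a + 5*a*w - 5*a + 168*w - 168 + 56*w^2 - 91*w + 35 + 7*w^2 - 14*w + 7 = 90*a + 63*w^2 + w*(45*a + 63) - 126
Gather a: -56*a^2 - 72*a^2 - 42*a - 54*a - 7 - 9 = -128*a^2 - 96*a - 16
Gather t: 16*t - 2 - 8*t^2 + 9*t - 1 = -8*t^2 + 25*t - 3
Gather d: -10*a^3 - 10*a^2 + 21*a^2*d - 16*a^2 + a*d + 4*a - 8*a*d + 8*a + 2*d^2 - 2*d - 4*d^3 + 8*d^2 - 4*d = -10*a^3 - 26*a^2 + 12*a - 4*d^3 + 10*d^2 + d*(21*a^2 - 7*a - 6)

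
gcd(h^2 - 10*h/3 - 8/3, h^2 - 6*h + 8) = h - 4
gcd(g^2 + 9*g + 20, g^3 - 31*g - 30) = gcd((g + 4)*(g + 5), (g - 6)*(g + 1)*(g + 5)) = g + 5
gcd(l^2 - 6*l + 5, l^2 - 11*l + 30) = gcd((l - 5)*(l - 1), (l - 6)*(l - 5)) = l - 5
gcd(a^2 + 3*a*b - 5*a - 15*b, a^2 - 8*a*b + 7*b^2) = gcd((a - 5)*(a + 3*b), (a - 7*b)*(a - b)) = 1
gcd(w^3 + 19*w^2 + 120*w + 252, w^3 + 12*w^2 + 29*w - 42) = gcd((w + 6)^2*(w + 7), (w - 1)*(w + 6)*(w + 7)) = w^2 + 13*w + 42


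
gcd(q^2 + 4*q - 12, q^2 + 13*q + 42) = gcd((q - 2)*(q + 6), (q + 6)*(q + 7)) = q + 6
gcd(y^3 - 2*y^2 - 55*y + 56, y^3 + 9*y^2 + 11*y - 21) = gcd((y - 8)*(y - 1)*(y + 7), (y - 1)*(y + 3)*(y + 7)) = y^2 + 6*y - 7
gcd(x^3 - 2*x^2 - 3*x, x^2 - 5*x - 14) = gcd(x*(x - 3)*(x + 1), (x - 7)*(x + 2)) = 1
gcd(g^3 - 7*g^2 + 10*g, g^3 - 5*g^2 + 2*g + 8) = g - 2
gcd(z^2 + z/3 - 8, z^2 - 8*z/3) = z - 8/3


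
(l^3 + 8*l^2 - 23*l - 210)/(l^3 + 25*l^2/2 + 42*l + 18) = 2*(l^2 + 2*l - 35)/(2*l^2 + 13*l + 6)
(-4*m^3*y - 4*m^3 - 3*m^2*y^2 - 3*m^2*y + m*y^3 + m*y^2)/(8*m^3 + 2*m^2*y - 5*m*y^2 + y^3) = m*(y + 1)/(-2*m + y)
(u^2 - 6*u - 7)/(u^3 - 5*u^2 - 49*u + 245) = (u + 1)/(u^2 + 2*u - 35)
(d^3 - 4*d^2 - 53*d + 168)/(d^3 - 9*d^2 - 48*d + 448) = (d - 3)/(d - 8)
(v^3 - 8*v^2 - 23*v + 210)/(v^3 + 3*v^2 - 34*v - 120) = (v - 7)/(v + 4)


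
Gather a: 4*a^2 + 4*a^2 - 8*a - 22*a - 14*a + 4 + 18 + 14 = 8*a^2 - 44*a + 36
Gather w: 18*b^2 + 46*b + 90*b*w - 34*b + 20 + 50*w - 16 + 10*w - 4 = 18*b^2 + 12*b + w*(90*b + 60)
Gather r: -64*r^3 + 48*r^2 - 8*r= -64*r^3 + 48*r^2 - 8*r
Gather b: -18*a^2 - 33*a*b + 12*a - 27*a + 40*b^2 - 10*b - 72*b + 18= -18*a^2 - 15*a + 40*b^2 + b*(-33*a - 82) + 18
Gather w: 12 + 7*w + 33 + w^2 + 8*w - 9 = w^2 + 15*w + 36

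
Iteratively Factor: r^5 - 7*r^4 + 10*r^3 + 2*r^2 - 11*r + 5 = (r - 1)*(r^4 - 6*r^3 + 4*r^2 + 6*r - 5) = (r - 1)^2*(r^3 - 5*r^2 - r + 5) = (r - 1)^2*(r + 1)*(r^2 - 6*r + 5) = (r - 5)*(r - 1)^2*(r + 1)*(r - 1)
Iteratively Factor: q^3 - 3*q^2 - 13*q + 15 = (q - 5)*(q^2 + 2*q - 3) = (q - 5)*(q + 3)*(q - 1)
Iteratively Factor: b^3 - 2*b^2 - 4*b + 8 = (b - 2)*(b^2 - 4) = (b - 2)^2*(b + 2)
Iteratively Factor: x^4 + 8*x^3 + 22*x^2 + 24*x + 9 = (x + 3)*(x^3 + 5*x^2 + 7*x + 3) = (x + 1)*(x + 3)*(x^2 + 4*x + 3) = (x + 1)^2*(x + 3)*(x + 3)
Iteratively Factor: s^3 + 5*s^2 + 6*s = (s + 2)*(s^2 + 3*s) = (s + 2)*(s + 3)*(s)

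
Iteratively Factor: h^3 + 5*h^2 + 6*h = (h + 2)*(h^2 + 3*h) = h*(h + 2)*(h + 3)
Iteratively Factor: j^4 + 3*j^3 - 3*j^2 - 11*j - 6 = (j + 1)*(j^3 + 2*j^2 - 5*j - 6) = (j + 1)^2*(j^2 + j - 6) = (j - 2)*(j + 1)^2*(j + 3)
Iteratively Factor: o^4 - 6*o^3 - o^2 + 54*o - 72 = (o - 2)*(o^3 - 4*o^2 - 9*o + 36) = (o - 3)*(o - 2)*(o^2 - o - 12) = (o - 4)*(o - 3)*(o - 2)*(o + 3)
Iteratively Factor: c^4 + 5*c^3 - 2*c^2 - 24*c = (c + 3)*(c^3 + 2*c^2 - 8*c) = c*(c + 3)*(c^2 + 2*c - 8) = c*(c + 3)*(c + 4)*(c - 2)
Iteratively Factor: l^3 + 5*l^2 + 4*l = (l + 1)*(l^2 + 4*l) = (l + 1)*(l + 4)*(l)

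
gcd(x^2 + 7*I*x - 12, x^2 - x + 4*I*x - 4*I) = x + 4*I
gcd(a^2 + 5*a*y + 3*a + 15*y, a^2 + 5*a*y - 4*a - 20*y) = a + 5*y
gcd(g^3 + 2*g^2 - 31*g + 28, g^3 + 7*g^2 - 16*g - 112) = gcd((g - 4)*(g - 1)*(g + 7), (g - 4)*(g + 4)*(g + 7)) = g^2 + 3*g - 28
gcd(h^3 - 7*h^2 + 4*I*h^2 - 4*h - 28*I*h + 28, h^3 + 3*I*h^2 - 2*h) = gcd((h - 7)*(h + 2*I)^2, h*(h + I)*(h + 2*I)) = h + 2*I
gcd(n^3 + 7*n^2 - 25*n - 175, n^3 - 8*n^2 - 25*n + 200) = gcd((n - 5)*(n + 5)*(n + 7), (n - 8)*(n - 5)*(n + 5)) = n^2 - 25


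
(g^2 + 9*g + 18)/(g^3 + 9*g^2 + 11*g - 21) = (g + 6)/(g^2 + 6*g - 7)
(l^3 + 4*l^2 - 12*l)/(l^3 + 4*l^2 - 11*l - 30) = l*(l^2 + 4*l - 12)/(l^3 + 4*l^2 - 11*l - 30)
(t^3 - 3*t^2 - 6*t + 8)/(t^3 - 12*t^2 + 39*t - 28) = (t + 2)/(t - 7)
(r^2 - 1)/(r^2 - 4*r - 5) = (r - 1)/(r - 5)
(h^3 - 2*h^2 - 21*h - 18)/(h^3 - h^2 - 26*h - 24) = (h + 3)/(h + 4)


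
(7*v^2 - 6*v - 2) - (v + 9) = 7*v^2 - 7*v - 11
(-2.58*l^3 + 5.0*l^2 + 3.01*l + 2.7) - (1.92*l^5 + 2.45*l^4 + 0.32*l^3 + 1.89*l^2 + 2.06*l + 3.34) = -1.92*l^5 - 2.45*l^4 - 2.9*l^3 + 3.11*l^2 + 0.95*l - 0.64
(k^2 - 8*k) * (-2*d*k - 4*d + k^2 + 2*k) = -2*d*k^3 + 12*d*k^2 + 32*d*k + k^4 - 6*k^3 - 16*k^2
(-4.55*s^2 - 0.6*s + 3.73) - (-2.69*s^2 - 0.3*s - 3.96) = -1.86*s^2 - 0.3*s + 7.69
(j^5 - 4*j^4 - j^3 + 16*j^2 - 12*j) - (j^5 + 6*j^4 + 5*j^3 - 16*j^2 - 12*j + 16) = -10*j^4 - 6*j^3 + 32*j^2 - 16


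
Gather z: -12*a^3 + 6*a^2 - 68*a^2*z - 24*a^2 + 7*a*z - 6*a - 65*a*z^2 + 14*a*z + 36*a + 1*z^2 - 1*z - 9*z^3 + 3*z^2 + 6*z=-12*a^3 - 18*a^2 + 30*a - 9*z^3 + z^2*(4 - 65*a) + z*(-68*a^2 + 21*a + 5)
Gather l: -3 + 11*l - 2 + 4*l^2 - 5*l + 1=4*l^2 + 6*l - 4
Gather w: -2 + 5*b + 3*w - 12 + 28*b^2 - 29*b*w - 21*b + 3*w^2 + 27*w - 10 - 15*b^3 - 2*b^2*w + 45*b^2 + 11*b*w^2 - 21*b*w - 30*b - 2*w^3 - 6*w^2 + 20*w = -15*b^3 + 73*b^2 - 46*b - 2*w^3 + w^2*(11*b - 3) + w*(-2*b^2 - 50*b + 50) - 24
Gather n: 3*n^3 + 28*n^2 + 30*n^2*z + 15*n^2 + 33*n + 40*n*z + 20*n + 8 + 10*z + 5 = 3*n^3 + n^2*(30*z + 43) + n*(40*z + 53) + 10*z + 13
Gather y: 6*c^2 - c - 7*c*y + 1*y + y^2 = 6*c^2 - c + y^2 + y*(1 - 7*c)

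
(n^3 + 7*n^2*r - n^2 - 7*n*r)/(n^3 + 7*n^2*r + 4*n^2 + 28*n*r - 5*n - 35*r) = n/(n + 5)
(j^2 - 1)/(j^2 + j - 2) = (j + 1)/(j + 2)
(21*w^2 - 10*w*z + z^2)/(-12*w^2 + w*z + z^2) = (-7*w + z)/(4*w + z)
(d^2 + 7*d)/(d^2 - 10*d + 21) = d*(d + 7)/(d^2 - 10*d + 21)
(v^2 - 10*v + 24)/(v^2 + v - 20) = (v - 6)/(v + 5)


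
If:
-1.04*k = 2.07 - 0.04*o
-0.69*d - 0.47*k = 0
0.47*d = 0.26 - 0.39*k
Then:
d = -2.54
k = 3.72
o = 148.52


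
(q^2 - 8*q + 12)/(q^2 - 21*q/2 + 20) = 2*(q^2 - 8*q + 12)/(2*q^2 - 21*q + 40)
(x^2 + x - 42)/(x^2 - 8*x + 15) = (x^2 + x - 42)/(x^2 - 8*x + 15)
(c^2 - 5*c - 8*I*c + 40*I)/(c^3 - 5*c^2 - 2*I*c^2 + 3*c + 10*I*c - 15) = (c - 8*I)/(c^2 - 2*I*c + 3)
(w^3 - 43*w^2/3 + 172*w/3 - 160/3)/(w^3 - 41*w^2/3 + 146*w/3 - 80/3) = (3*w - 4)/(3*w - 2)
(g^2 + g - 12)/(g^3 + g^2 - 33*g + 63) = (g + 4)/(g^2 + 4*g - 21)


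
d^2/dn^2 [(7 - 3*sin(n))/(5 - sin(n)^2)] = (-27*sin(n)^5 + 28*sin(n)^4 + 98*sin(n)^2 - 33*sin(n) + 27*sin(3*n)/2 + 3*sin(5*n)/2 - 70)/(sin(n)^2 - 5)^3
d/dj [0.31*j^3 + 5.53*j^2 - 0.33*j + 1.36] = 0.93*j^2 + 11.06*j - 0.33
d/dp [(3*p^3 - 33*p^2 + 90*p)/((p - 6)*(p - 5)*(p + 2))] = 6/(p^2 + 4*p + 4)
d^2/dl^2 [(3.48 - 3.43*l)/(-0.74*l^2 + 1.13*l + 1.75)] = ((12.9022 - 15.2292*l)*(-0.74*l^2 + 1.13*l + 1.75) - (1.48*l - 1.13)*(2.96*l - 2.26)*(3.43*l - 3.48))/(-0.74*l^2 + 1.13*l + 1.75)^3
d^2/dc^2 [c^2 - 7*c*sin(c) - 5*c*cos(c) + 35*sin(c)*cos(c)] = 7*c*sin(c) + 5*c*cos(c) + 10*sin(c) - 70*sin(2*c) - 14*cos(c) + 2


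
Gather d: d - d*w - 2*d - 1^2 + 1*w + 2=d*(-w - 1) + w + 1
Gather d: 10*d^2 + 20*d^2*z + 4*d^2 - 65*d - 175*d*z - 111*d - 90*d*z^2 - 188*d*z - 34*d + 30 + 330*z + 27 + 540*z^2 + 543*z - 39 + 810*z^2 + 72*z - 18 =d^2*(20*z + 14) + d*(-90*z^2 - 363*z - 210) + 1350*z^2 + 945*z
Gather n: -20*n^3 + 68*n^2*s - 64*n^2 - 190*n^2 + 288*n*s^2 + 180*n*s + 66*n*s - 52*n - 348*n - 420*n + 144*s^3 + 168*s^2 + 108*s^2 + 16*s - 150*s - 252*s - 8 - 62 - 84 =-20*n^3 + n^2*(68*s - 254) + n*(288*s^2 + 246*s - 820) + 144*s^3 + 276*s^2 - 386*s - 154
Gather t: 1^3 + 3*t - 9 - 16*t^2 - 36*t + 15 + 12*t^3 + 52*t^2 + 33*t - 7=12*t^3 + 36*t^2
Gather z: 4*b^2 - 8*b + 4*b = 4*b^2 - 4*b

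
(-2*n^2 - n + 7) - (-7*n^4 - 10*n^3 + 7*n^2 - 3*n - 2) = 7*n^4 + 10*n^3 - 9*n^2 + 2*n + 9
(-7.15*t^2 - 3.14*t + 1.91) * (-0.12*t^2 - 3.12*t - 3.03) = 0.858*t^4 + 22.6848*t^3 + 31.2321*t^2 + 3.555*t - 5.7873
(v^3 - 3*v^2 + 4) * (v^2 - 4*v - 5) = v^5 - 7*v^4 + 7*v^3 + 19*v^2 - 16*v - 20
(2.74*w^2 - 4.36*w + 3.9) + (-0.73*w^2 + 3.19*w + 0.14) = 2.01*w^2 - 1.17*w + 4.04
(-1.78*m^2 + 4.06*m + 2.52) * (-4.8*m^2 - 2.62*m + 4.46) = 8.544*m^4 - 14.8244*m^3 - 30.672*m^2 + 11.5052*m + 11.2392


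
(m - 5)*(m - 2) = m^2 - 7*m + 10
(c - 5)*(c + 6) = c^2 + c - 30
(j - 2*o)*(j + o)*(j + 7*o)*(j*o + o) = j^4*o + 6*j^3*o^2 + j^3*o - 9*j^2*o^3 + 6*j^2*o^2 - 14*j*o^4 - 9*j*o^3 - 14*o^4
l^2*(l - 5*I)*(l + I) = l^4 - 4*I*l^3 + 5*l^2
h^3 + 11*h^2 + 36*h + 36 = (h + 2)*(h + 3)*(h + 6)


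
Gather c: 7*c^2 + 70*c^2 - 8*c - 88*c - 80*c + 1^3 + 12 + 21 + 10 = 77*c^2 - 176*c + 44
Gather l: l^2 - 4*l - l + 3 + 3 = l^2 - 5*l + 6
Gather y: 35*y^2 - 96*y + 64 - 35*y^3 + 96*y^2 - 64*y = -35*y^3 + 131*y^2 - 160*y + 64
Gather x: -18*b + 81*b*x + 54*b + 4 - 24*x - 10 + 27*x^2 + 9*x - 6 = 36*b + 27*x^2 + x*(81*b - 15) - 12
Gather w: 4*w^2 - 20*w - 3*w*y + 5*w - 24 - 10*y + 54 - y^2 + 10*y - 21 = 4*w^2 + w*(-3*y - 15) - y^2 + 9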